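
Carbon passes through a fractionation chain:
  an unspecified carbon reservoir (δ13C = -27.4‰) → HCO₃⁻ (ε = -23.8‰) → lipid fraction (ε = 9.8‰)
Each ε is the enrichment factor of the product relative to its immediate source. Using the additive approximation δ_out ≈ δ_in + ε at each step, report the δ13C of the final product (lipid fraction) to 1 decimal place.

-41.4‰

step 1: δ ≈ -27.4 + (-23.8) = -51.2‰
step 2: δ ≈ -51.2 + (9.8) = -41.4‰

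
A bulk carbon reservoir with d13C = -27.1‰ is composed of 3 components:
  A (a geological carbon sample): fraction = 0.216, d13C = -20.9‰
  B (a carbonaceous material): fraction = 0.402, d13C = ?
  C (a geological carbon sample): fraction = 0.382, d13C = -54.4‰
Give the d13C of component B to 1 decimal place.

Isotope mass balance: δ_bulk = Σ fᵢ·δᵢ.
-27.1 = 0.216×(-20.9) + 0.402×δ_B + 0.382×(-54.4)
0.402·δ_B = -27.1 − (-25.295) = -1.805
δ_B = -1.805 / 0.402 = -4.49‰

-4.5‰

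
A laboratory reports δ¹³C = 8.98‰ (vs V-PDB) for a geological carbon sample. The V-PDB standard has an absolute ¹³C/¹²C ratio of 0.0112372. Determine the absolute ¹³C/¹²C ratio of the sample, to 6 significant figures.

R_sample = R_standard × (δ¹³C/1000 + 1)
R_sample = 0.0112372 × (8.98/1000 + 1) = 0.0112372 × 1.008980
R_sample = 0.0113381

0.0113381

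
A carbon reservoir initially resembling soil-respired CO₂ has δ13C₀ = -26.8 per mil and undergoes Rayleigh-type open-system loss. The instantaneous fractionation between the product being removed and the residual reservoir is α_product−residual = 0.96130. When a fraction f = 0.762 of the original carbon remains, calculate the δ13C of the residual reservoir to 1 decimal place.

Rayleigh residual: δ_res = (δ₀ + 1000)·f^(α−1) − 1000
α − 1 = -0.03870
f^(α−1) = 0.762^(-0.03870) = 1.010575
δ_res = (-26.8 + 1000) × 1.010575 − 1000 = 983.491 − 1000 = -16.51 per mil

-16.5 per mil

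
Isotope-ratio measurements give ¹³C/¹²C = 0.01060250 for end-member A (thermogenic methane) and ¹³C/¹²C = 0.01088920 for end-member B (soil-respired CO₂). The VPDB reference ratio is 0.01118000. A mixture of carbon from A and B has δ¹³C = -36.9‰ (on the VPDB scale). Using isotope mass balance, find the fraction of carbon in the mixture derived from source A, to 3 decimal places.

δ_A = (0.01060250/0.01118000 − 1)×1000 = (0.948345 − 1)×1000 = -51.655‰
δ_B = (0.01088920/0.01118000 − 1)×1000 = (0.973989 − 1)×1000 = -26.011‰
f_A = (δ_mix − δ_B)/(δ_A − δ_B) = (-36.9 − (-26.011))/(-51.655 − (-26.011))
f_A = -10.889 / -25.644 = 0.4246

0.425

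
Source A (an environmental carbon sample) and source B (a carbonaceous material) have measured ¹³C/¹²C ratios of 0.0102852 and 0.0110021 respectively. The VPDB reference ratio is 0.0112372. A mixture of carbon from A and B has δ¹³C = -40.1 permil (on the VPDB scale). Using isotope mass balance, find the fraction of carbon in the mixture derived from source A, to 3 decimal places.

δ_A = (0.0102852/0.0112372 − 1)×1000 = (0.915281 − 1)×1000 = -84.719 permil
δ_B = (0.0110021/0.0112372 − 1)×1000 = (0.979078 − 1)×1000 = -20.922 permil
f_A = (δ_mix − δ_B)/(δ_A − δ_B) = (-40.1 − (-20.922))/(-84.719 − (-20.922))
f_A = -19.178 / -63.797 = 0.3006

0.301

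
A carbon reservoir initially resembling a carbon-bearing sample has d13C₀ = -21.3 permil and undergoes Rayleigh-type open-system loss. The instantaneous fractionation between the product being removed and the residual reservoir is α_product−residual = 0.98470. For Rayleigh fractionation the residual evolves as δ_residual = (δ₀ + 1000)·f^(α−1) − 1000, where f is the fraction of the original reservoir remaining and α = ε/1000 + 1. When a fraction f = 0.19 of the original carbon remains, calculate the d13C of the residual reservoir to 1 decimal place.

3.9 permil

Rayleigh residual: δ_res = (δ₀ + 1000)·f^(α−1) − 1000
α − 1 = -0.01530
f^(α−1) = 0.19^(-0.01530) = 1.025735
δ_res = (-21.3 + 1000) × 1.025735 − 1000 = 1003.887 − 1000 = 3.89 permil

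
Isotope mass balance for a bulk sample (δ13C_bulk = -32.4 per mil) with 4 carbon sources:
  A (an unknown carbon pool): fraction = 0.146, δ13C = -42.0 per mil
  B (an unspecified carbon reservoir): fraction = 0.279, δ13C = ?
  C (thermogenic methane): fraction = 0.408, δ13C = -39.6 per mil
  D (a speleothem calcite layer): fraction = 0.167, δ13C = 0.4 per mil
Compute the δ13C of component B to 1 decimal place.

-36.5 per mil

Isotope mass balance: δ_bulk = Σ fᵢ·δᵢ.
-32.4 = 0.146×(-42.0) + 0.279×δ_B + 0.408×(-39.6) + 0.167×(0.4)
0.279·δ_B = -32.4 − (-22.222) = -10.178
δ_B = -10.178 / 0.279 = -36.48 per mil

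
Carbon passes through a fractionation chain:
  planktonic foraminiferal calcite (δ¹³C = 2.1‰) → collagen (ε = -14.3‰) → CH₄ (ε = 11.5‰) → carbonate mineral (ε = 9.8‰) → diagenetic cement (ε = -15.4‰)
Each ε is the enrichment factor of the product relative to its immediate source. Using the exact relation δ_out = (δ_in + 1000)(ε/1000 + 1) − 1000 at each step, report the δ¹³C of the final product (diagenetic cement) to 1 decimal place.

-6.6‰

step 1: δ = (2.10 + 1000)·(-14.3/1000 + 1) − 1000 = -12.23‰
step 2: δ = (-12.23 + 1000)·(11.5/1000 + 1) − 1000 = -0.87‰
step 3: δ = (-0.87 + 1000)·(9.8/1000 + 1) − 1000 = 8.92‰
step 4: δ = (8.92 + 1000)·(-15.4/1000 + 1) − 1000 = -6.62‰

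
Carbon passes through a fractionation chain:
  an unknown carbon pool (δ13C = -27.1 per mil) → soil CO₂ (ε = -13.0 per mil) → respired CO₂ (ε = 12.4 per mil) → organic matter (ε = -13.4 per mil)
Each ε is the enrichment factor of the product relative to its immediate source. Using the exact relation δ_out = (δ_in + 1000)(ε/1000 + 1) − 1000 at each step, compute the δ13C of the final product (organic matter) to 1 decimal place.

-40.9 per mil

step 1: δ = (-27.10 + 1000)·(-13.0/1000 + 1) − 1000 = -39.75 per mil
step 2: δ = (-39.75 + 1000)·(12.4/1000 + 1) − 1000 = -27.84 per mil
step 3: δ = (-27.84 + 1000)·(-13.4/1000 + 1) − 1000 = -40.87 per mil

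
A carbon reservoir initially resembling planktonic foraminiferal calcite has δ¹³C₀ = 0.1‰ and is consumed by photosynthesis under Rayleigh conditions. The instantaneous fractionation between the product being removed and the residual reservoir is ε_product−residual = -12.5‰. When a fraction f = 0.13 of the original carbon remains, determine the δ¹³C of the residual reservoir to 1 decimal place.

25.9‰

Rayleigh residual: δ_res = (δ₀ + 1000)·f^(α−1) − 1000
α = ε/1000 + 1 = 0.98750, so α − 1 = -0.01250
f^(α−1) = 0.13^(-0.01250) = 1.025831
δ_res = (0.1 + 1000) × 1.025831 − 1000 = 1025.933 − 1000 = 25.93‰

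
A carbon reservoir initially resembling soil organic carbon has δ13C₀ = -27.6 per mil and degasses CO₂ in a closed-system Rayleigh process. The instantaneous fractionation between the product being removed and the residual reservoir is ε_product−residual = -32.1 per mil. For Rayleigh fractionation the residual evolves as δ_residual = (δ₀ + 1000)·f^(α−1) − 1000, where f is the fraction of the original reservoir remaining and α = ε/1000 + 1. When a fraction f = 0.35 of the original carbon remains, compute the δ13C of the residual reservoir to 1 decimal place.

5.7 per mil

Rayleigh residual: δ_res = (δ₀ + 1000)·f^(α−1) − 1000
α = ε/1000 + 1 = 0.96790, so α − 1 = -0.03210
f^(α−1) = 0.35^(-0.03210) = 1.034274
δ_res = (-27.6 + 1000) × 1.034274 − 1000 = 1005.728 − 1000 = 5.73 per mil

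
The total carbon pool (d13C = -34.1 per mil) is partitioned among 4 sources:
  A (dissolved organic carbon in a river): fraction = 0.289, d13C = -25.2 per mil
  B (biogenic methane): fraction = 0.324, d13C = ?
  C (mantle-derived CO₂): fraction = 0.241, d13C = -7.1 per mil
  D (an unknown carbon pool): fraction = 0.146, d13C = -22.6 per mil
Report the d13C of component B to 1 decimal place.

-67.3 per mil

Isotope mass balance: δ_bulk = Σ fᵢ·δᵢ.
-34.1 = 0.289×(-25.2) + 0.324×δ_B + 0.241×(-7.1) + 0.146×(-22.6)
0.324·δ_B = -34.1 − (-12.293) = -21.807
δ_B = -21.807 / 0.324 = -67.30 per mil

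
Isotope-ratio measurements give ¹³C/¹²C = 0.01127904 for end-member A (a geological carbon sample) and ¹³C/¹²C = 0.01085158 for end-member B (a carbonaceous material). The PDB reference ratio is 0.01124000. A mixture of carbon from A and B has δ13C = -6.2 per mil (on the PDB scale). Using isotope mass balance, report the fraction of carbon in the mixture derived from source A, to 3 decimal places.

δ_A = (0.01127904/0.01124000 − 1)×1000 = (1.003473 − 1)×1000 = 3.473 per mil
δ_B = (0.01085158/0.01124000 − 1)×1000 = (0.965443 − 1)×1000 = -34.557 per mil
f_A = (δ_mix − δ_B)/(δ_A − δ_B) = (-6.2 − (-34.557))/(3.473 − (-34.557))
f_A = 28.357 / 38.030 = 0.7456

0.746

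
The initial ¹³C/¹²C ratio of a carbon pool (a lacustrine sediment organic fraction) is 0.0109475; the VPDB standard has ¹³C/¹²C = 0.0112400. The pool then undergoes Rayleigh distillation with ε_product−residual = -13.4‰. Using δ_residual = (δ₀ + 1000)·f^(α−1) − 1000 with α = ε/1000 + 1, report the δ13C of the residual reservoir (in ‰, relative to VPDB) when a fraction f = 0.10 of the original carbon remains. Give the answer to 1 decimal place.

δ₀ = (0.0109475/0.0112400 − 1)×1000 = (0.973977 − 1)×1000 = -26.023‰
α − 1 = ε/1000 = -0.0134
f^(α−1) = 0.10^(-0.0134) = 1.031336
δ_res = (-26.023 + 1000) × 1.031336 − 1000 = 1004.497 − 1000 = 4.50‰

4.5‰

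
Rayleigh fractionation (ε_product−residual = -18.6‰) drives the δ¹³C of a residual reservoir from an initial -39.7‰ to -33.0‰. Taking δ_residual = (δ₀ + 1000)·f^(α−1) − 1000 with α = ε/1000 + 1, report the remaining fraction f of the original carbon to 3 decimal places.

α − 1 = ε/1000 = -0.0186
(δ_res + 1000)/(δ₀ + 1000) = (-33.0 + 1000)/(-39.7 + 1000) = 967.0/960.3 = 1.006977
f = 1.006977^(1/-0.0186) = exp(ln(1.006977)/-0.0186) = exp(0.00695/-0.0186)
f = exp(-0.3738) = 0.6881

0.688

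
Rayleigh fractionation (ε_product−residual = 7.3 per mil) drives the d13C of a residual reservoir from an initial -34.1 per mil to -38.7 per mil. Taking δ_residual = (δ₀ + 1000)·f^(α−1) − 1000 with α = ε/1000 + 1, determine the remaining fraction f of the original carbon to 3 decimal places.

α − 1 = ε/1000 = 0.0073
(δ_res + 1000)/(δ₀ + 1000) = (-38.7 + 1000)/(-34.1 + 1000) = 961.3/965.9 = 0.995238
f = 0.995238^(1/0.0073) = exp(ln(0.995238)/0.0073) = exp(-0.00477/0.0073)
f = exp(-0.6539) = 0.5200

0.520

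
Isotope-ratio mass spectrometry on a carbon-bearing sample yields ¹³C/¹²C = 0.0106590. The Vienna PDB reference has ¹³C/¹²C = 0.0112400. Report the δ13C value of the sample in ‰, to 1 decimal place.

-51.7‰

δ13C = (R_sample / R_standard − 1) × 1000
R_sample / R_standard = 0.0106590 / 0.0112400 = 0.948310
δ13C = (0.948310 − 1) × 1000 = -51.69‰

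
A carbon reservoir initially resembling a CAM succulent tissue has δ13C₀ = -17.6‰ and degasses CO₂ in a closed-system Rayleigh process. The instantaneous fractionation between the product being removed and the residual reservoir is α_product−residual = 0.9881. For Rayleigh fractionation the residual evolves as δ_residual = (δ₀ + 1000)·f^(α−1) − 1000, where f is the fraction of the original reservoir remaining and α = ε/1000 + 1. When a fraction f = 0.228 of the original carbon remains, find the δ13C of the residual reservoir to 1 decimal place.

-0.2‰

Rayleigh residual: δ_res = (δ₀ + 1000)·f^(α−1) − 1000
α − 1 = -0.01190
f^(α−1) = 0.228^(-0.01190) = 1.017749
δ_res = (-17.6 + 1000) × 1.017749 − 1000 = 999.836 − 1000 = -0.16‰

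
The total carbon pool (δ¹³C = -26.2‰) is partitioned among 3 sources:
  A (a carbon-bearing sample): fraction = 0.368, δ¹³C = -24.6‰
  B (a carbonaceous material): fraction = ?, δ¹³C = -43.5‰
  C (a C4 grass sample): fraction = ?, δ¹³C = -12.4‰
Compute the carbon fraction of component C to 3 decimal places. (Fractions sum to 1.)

0.333

Let f_C and f_B be the unknown fractions; fractions sum to 1 so f_C + f_B = 0.632.
Mass balance: Σ fᵢ·δᵢ = δ_bulk ⇒ f_C·(-12.4) + f_B·(-43.5) = -26.2 − (-9.053) = -17.147
Substitute f_B = 0.632 − f_C:
f_C·(-12.4 − -43.5) = -17.147 − 0.632×(-43.5) = 10.345
f_C = 10.345 / 31.1 = 0.3326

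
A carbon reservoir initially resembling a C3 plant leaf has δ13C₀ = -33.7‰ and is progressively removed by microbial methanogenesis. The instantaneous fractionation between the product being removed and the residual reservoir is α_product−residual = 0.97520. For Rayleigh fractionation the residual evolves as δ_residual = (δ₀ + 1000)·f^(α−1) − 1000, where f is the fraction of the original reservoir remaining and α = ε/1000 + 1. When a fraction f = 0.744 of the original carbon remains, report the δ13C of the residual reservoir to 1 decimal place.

Rayleigh residual: δ_res = (δ₀ + 1000)·f^(α−1) − 1000
α − 1 = -0.02480
f^(α−1) = 0.744^(-0.02480) = 1.007361
δ_res = (-33.7 + 1000) × 1.007361 − 1000 = 973.413 − 1000 = -26.59‰

-26.6‰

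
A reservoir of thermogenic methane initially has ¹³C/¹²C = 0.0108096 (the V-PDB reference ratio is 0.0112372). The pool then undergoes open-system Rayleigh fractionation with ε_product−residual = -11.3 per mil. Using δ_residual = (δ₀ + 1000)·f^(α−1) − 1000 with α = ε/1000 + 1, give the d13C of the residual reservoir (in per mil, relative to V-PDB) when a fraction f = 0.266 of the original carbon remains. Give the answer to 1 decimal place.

δ₀ = (0.0108096/0.0112372 − 1)×1000 = (0.961948 − 1)×1000 = -38.052 per mil
α − 1 = ε/1000 = -0.0113
f^(α−1) = 0.266^(-0.0113) = 1.015077
δ_res = (-38.052 + 1000) × 1.015077 − 1000 = 976.451 − 1000 = -23.55 per mil

-23.5 per mil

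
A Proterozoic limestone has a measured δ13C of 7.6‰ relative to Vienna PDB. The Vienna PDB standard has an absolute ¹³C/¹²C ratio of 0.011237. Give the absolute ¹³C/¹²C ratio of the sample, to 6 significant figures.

0.0113224

R_sample = R_standard × (δ13C/1000 + 1)
R_sample = 0.011237 × (7.6/1000 + 1) = 0.011237 × 1.007600
R_sample = 0.0113224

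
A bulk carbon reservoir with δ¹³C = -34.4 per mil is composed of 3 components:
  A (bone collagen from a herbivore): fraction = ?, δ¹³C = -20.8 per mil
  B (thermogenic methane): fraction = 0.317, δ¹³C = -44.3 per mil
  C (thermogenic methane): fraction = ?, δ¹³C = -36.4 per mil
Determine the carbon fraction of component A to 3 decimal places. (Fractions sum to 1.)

Let f_A and f_C be the unknown fractions; fractions sum to 1 so f_A + f_C = 0.683.
Mass balance: Σ fᵢ·δᵢ = δ_bulk ⇒ f_A·(-20.8) + f_C·(-36.4) = -34.4 − (-14.043) = -20.357
Substitute f_C = 0.683 − f_A:
f_A·(-20.8 − -36.4) = -20.357 − 0.683×(-36.4) = 4.504
f_A = 4.504 / 15.6 = 0.2887

0.289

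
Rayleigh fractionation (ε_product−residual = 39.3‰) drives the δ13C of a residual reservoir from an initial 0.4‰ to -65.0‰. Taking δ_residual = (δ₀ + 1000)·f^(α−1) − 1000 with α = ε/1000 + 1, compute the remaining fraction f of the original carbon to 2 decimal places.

0.18

α − 1 = ε/1000 = 0.0393
(δ_res + 1000)/(δ₀ + 1000) = (-65.0 + 1000)/(0.4 + 1000) = 935.0/1000.4 = 0.934626
f = 0.934626^(1/0.0393) = exp(ln(0.934626)/0.0393) = exp(-0.06761/0.0393)
f = exp(-1.7203) = 0.1790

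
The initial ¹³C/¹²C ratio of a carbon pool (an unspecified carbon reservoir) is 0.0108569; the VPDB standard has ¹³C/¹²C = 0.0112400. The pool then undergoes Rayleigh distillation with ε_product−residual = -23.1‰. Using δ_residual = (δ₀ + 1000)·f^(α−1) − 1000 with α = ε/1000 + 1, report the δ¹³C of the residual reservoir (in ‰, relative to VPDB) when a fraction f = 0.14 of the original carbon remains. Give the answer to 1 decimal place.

δ₀ = (0.0108569/0.0112400 − 1)×1000 = (0.965916 − 1)×1000 = -34.084‰
α − 1 = ε/1000 = -0.0231
f^(α−1) = 0.14^(-0.0231) = 1.046464
δ_res = (-34.084 + 1000) × 1.046464 − 1000 = 1010.797 − 1000 = 10.80‰

10.8‰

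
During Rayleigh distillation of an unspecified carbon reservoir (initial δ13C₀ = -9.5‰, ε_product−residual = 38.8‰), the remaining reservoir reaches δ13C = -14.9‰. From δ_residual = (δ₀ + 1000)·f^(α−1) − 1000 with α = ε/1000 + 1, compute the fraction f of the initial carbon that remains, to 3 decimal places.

0.869

α − 1 = ε/1000 = 0.0388
(δ_res + 1000)/(δ₀ + 1000) = (-14.9 + 1000)/(-9.5 + 1000) = 985.1/990.5 = 0.994548
f = 0.994548^(1/0.0388) = exp(ln(0.994548)/0.0388) = exp(-0.00547/0.0388)
f = exp(-0.1409) = 0.8686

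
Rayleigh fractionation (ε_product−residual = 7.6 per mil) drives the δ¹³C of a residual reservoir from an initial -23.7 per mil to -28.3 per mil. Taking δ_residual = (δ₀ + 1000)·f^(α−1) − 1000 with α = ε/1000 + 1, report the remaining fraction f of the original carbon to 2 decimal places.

0.54

α − 1 = ε/1000 = 0.0076
(δ_res + 1000)/(δ₀ + 1000) = (-28.3 + 1000)/(-23.7 + 1000) = 971.7/976.3 = 0.995288
f = 0.995288^(1/0.0076) = exp(ln(0.995288)/0.0076) = exp(-0.00472/0.0076)
f = exp(-0.6214) = 0.5372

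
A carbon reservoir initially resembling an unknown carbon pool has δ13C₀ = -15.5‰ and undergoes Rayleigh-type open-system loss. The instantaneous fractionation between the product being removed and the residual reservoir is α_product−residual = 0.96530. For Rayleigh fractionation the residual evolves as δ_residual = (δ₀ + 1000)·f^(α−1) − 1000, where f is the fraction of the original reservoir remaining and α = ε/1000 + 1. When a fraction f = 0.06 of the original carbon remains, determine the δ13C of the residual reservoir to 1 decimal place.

Rayleigh residual: δ_res = (δ₀ + 1000)·f^(α−1) − 1000
α − 1 = -0.03470
f^(α−1) = 0.06^(-0.03470) = 1.102550
δ_res = (-15.5 + 1000) × 1.102550 − 1000 = 1085.460 − 1000 = 85.46‰

85.5‰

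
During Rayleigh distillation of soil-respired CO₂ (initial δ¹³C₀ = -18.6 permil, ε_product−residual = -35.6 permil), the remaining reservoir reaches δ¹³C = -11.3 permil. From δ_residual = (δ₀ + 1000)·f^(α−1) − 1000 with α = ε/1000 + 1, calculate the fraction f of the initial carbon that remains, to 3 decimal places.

0.812

α − 1 = ε/1000 = -0.0356
(δ_res + 1000)/(δ₀ + 1000) = (-11.3 + 1000)/(-18.6 + 1000) = 988.7/981.4 = 1.007438
f = 1.007438^(1/-0.0356) = exp(ln(1.007438)/-0.0356) = exp(0.00741/-0.0356)
f = exp(-0.2082) = 0.8121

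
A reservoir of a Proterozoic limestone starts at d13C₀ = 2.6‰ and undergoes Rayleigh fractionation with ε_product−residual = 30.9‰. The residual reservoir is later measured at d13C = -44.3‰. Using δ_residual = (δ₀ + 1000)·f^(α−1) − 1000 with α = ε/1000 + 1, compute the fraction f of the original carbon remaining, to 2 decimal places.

0.21

α − 1 = ε/1000 = 0.0309
(δ_res + 1000)/(δ₀ + 1000) = (-44.3 + 1000)/(2.6 + 1000) = 955.7/1002.6 = 0.953222
f = 0.953222^(1/0.0309) = exp(ln(0.953222)/0.0309) = exp(-0.04791/0.0309)
f = exp(-1.5504) = 0.2122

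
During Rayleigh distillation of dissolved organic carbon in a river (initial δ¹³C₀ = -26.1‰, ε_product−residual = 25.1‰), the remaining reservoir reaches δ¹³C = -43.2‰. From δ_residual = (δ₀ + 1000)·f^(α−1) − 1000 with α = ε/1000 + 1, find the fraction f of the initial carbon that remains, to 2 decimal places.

α − 1 = ε/1000 = 0.0251
(δ_res + 1000)/(δ₀ + 1000) = (-43.2 + 1000)/(-26.1 + 1000) = 956.8/973.9 = 0.982442
f = 0.982442^(1/0.0251) = exp(ln(0.982442)/0.0251) = exp(-0.01771/0.0251)
f = exp(-0.7057) = 0.4937

0.49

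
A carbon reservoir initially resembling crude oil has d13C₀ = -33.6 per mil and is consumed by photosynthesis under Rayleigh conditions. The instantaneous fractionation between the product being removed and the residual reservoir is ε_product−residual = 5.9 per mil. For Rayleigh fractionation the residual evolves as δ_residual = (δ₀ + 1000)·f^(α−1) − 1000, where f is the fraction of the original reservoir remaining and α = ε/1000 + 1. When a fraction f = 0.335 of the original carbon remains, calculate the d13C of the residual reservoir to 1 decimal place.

Rayleigh residual: δ_res = (δ₀ + 1000)·f^(α−1) − 1000
α = ε/1000 + 1 = 1.00590, so α − 1 = 0.00590
f^(α−1) = 0.335^(0.00590) = 0.993568
δ_res = (-33.6 + 1000) × 0.993568 − 1000 = 960.184 − 1000 = -39.82 per mil

-39.8 per mil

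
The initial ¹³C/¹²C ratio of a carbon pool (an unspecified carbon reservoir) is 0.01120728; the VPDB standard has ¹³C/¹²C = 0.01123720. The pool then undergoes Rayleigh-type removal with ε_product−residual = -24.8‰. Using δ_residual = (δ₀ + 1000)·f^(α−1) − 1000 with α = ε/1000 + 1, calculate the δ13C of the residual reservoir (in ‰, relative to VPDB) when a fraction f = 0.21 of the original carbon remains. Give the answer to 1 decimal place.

36.7‰

δ₀ = (0.01120728/0.01123720 − 1)×1000 = (0.997337 − 1)×1000 = -2.663‰
α − 1 = ε/1000 = -0.0248
f^(α−1) = 0.21^(-0.0248) = 1.039463
δ_res = (-2.663 + 1000) × 1.039463 − 1000 = 1036.695 − 1000 = 36.70‰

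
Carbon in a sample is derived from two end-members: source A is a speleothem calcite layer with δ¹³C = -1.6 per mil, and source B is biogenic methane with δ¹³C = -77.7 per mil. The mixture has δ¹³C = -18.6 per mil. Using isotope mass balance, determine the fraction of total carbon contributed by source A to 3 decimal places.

δ_mix = f_A·δ_A + (1 − f_A)·δ_B  ⇒  f_A = (δ_mix − δ_B)/(δ_A − δ_B)
f_A = (-18.6 − (-77.7)) / (-1.6 − (-77.7))
f_A = 59.1 / 76.1 = 0.7766

0.777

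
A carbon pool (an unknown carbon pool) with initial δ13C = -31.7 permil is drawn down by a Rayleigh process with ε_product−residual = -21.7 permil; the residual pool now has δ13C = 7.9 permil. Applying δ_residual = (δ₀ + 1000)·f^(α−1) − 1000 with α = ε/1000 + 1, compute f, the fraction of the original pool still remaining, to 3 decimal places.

0.158

α − 1 = ε/1000 = -0.0217
(δ_res + 1000)/(δ₀ + 1000) = (7.9 + 1000)/(-31.7 + 1000) = 1007.9/968.3 = 1.040896
f = 1.040896^(1/-0.0217) = exp(ln(1.040896)/-0.0217) = exp(0.04008/-0.0217)
f = exp(-1.8471) = 0.1577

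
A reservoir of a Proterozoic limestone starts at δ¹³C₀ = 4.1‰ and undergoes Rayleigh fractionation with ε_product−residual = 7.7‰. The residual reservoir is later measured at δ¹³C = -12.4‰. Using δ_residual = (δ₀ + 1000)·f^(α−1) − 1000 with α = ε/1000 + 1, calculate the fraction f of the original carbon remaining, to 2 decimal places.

0.12

α − 1 = ε/1000 = 0.0077
(δ_res + 1000)/(δ₀ + 1000) = (-12.4 + 1000)/(4.1 + 1000) = 987.6/1004.1 = 0.983567
f = 0.983567^(1/0.0077) = exp(ln(0.983567)/0.0077) = exp(-0.01657/0.0077)
f = exp(-2.1518) = 0.1163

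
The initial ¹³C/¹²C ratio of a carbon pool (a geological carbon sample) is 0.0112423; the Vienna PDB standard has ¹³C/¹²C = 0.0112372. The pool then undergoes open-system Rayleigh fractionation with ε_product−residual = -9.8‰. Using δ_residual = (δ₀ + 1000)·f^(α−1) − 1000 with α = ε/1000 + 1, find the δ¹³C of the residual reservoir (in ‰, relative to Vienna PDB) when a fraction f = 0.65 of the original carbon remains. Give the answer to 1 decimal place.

4.7‰

δ₀ = (0.0112423/0.0112372 − 1)×1000 = (1.000454 − 1)×1000 = 0.454‰
α − 1 = ε/1000 = -0.0098
f^(α−1) = 0.65^(-0.0098) = 1.004231
δ_res = (0.454 + 1000) × 1.004231 − 1000 = 1004.686 − 1000 = 4.69‰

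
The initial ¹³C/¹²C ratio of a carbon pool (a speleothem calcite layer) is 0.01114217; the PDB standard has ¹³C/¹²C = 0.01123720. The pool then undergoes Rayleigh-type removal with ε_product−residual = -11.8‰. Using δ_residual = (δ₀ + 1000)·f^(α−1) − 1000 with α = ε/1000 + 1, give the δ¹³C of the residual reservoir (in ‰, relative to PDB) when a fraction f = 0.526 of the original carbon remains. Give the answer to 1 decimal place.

δ₀ = (0.01114217/0.01123720 − 1)×1000 = (0.991543 − 1)×1000 = -8.457‰
α − 1 = ε/1000 = -0.0118
f^(α−1) = 0.526^(-0.0118) = 1.007610
δ_res = (-8.457 + 1000) × 1.007610 − 1000 = 999.089 − 1000 = -0.91‰

-0.9‰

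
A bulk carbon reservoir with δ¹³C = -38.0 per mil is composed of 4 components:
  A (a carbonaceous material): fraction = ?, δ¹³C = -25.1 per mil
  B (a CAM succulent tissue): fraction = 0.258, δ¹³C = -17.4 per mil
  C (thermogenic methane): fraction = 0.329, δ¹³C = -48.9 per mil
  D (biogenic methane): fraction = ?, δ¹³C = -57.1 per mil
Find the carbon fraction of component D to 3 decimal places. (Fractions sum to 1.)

Let f_D and f_A be the unknown fractions; fractions sum to 1 so f_D + f_A = 0.413.
Mass balance: Σ fᵢ·δᵢ = δ_bulk ⇒ f_D·(-57.1) + f_A·(-25.1) = -38.0 − (-20.577) = -17.423
Substitute f_A = 0.413 − f_D:
f_D·(-57.1 − -25.1) = -17.423 − 0.413×(-25.1) = -7.056
f_D = -7.056 / -32.0 = 0.2205

0.221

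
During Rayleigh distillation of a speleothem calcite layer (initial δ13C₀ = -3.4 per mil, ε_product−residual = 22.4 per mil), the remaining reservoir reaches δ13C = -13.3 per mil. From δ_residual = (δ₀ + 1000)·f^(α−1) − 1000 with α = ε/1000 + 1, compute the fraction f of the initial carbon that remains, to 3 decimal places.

0.640

α − 1 = ε/1000 = 0.0224
(δ_res + 1000)/(δ₀ + 1000) = (-13.3 + 1000)/(-3.4 + 1000) = 986.7/996.6 = 0.990066
f = 0.990066^(1/0.0224) = exp(ln(0.990066)/0.0224) = exp(-0.00998/0.0224)
f = exp(-0.4457) = 0.6404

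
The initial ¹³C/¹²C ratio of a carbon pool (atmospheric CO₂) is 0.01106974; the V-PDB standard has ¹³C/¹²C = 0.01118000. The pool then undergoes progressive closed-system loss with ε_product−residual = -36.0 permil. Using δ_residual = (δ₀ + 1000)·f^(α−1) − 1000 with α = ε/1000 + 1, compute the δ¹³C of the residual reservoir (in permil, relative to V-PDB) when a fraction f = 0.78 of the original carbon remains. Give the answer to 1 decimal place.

-1.0 permil

δ₀ = (0.01106974/0.01118000 − 1)×1000 = (0.990138 − 1)×1000 = -9.862 permil
α − 1 = ε/1000 = -0.0360
f^(α−1) = 0.78^(-0.0360) = 1.008985
δ_res = (-9.862 + 1000) × 1.008985 − 1000 = 999.034 − 1000 = -0.97 permil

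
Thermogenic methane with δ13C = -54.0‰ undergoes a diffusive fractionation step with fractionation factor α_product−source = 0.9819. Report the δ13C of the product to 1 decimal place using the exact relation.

-71.1‰

δ_product = (δ_source + 1000)·α − 1000
δ_product = (-54.0 + 1000) × 0.9819 − 1000
δ_product = 928.877 − 1000 = -71.12‰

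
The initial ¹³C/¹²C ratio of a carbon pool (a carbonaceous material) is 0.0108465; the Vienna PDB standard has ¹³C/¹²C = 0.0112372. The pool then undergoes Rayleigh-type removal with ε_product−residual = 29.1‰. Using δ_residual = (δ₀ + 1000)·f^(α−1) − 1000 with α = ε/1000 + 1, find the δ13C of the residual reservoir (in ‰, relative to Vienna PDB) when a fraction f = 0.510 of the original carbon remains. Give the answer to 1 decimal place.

-53.5‰

δ₀ = (0.0108465/0.0112372 − 1)×1000 = (0.965232 − 1)×1000 = -34.768‰
α − 1 = ε/1000 = 0.0291
f^(α−1) = 0.510^(0.0291) = 0.980596
δ_res = (-34.768 + 1000) × 0.980596 − 1000 = 946.503 − 1000 = -53.50‰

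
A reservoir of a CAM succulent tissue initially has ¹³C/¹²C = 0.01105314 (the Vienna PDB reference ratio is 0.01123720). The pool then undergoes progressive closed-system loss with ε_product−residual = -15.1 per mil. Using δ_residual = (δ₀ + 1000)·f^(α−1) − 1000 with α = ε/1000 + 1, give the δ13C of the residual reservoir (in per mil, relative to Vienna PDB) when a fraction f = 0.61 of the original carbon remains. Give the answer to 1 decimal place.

-9.0 per mil

δ₀ = (0.01105314/0.01123720 − 1)×1000 = (0.983620 − 1)×1000 = -16.380 per mil
α − 1 = ε/1000 = -0.0151
f^(α−1) = 0.61^(-0.0151) = 1.007492
δ_res = (-16.380 + 1000) × 1.007492 − 1000 = 990.990 − 1000 = -9.01 per mil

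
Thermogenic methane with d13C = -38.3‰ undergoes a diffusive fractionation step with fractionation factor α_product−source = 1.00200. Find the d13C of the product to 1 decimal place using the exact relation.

δ_product = (δ_source + 1000)·α − 1000
δ_product = (-38.3 + 1000) × 1.00200 − 1000
δ_product = 963.623 − 1000 = -36.38‰

-36.4‰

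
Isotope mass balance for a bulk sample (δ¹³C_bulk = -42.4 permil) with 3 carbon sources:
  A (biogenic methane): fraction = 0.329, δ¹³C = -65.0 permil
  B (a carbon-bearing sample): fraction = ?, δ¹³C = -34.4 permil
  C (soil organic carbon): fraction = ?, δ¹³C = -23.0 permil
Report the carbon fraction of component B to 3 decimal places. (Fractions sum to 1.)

Let f_B and f_C be the unknown fractions; fractions sum to 1 so f_B + f_C = 0.671.
Mass balance: Σ fᵢ·δᵢ = δ_bulk ⇒ f_B·(-34.4) + f_C·(-23.0) = -42.4 − (-21.385) = -21.015
Substitute f_C = 0.671 − f_B:
f_B·(-34.4 − -23.0) = -21.015 − 0.671×(-23.0) = -5.582
f_B = -5.582 / -11.4 = 0.4896

0.490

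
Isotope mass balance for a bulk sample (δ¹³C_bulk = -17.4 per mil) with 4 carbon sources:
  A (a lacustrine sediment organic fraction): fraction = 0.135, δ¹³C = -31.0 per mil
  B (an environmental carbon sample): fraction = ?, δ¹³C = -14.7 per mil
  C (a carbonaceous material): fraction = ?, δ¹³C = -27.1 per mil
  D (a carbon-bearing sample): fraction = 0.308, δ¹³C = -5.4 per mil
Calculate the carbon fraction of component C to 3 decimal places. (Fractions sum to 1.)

0.271

Let f_C and f_B be the unknown fractions; fractions sum to 1 so f_C + f_B = 0.557.
Mass balance: Σ fᵢ·δᵢ = δ_bulk ⇒ f_C·(-27.1) + f_B·(-14.7) = -17.4 − (-5.848) = -11.552
Substitute f_B = 0.557 − f_C:
f_C·(-27.1 − -14.7) = -11.552 − 0.557×(-14.7) = -3.364
f_C = -3.364 / -12.4 = 0.2713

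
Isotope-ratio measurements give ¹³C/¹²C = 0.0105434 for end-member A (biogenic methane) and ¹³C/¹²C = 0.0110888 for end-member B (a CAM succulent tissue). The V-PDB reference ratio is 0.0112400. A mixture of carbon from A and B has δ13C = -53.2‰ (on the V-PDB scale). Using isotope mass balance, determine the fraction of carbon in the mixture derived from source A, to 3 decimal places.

δ_A = (0.0105434/0.0112400 − 1)×1000 = (0.938025 − 1)×1000 = -61.975‰
δ_B = (0.0110888/0.0112400 − 1)×1000 = (0.986548 − 1)×1000 = -13.452‰
f_A = (δ_mix − δ_B)/(δ_A − δ_B) = (-53.2 − (-13.452))/(-61.975 − (-13.452))
f_A = -39.748 / -48.523 = 0.8192

0.819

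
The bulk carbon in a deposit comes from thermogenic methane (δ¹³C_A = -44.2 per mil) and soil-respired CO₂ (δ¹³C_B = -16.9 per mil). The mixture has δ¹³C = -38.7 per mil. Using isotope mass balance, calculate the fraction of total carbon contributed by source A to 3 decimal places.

0.799

δ_mix = f_A·δ_A + (1 − f_A)·δ_B  ⇒  f_A = (δ_mix − δ_B)/(δ_A − δ_B)
f_A = (-38.7 − (-16.9)) / (-44.2 − (-16.9))
f_A = -21.8 / -27.3 = 0.7985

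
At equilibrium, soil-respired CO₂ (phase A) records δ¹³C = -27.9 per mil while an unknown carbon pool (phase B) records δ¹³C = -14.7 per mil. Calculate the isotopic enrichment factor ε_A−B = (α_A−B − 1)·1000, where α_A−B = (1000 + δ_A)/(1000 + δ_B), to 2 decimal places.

-13.40 per mil

α_A−B = (1000 + -27.9) / (1000 + -14.7) = 972.1 / 985.3 = 0.986603
ε_A−B = (0.986603 − 1) × 1000 = -13.397 per mil
(The approximation ε ≈ δ_A − δ_B would give -13.2 per mil.)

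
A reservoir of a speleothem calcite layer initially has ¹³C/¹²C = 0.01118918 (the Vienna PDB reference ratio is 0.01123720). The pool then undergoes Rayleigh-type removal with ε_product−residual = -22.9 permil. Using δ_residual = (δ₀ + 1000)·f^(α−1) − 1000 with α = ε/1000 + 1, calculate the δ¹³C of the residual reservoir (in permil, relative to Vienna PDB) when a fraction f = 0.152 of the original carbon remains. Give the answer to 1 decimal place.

39.6 permil

δ₀ = (0.01118918/0.01123720 − 1)×1000 = (0.995727 − 1)×1000 = -4.273 permil
α − 1 = ε/1000 = -0.0229
f^(α−1) = 0.152^(-0.0229) = 1.044085
δ_res = (-4.273 + 1000) × 1.044085 − 1000 = 1039.623 − 1000 = 39.62 permil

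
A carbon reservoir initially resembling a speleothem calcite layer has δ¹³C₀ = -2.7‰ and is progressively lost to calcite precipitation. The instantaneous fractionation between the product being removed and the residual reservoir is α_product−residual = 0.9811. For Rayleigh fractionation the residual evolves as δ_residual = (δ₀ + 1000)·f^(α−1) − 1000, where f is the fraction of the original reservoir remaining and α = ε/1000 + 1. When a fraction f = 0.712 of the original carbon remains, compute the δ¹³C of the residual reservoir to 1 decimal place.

Rayleigh residual: δ_res = (δ₀ + 1000)·f^(α−1) − 1000
α − 1 = -0.01890
f^(α−1) = 0.712^(-0.01890) = 1.006441
δ_res = (-2.7 + 1000) × 1.006441 − 1000 = 1003.723 − 1000 = 3.72‰

3.7‰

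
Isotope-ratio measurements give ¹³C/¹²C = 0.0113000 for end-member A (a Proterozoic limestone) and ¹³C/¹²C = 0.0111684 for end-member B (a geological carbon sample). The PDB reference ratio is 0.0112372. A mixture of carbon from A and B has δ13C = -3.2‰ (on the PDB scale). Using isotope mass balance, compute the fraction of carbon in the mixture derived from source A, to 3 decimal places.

δ_A = (0.0113000/0.0112372 − 1)×1000 = (1.005589 − 1)×1000 = 5.589‰
δ_B = (0.0111684/0.0112372 − 1)×1000 = (0.993877 − 1)×1000 = -6.123‰
f_A = (δ_mix − δ_B)/(δ_A − δ_B) = (-3.2 − (-6.123))/(5.589 − (-6.123))
f_A = 2.923 / 11.711 = 0.2496

0.250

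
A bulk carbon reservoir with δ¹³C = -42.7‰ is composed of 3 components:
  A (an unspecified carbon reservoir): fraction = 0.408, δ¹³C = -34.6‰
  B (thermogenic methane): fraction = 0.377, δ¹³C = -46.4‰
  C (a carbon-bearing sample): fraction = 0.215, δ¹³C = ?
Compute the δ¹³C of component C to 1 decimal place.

-51.6‰

Isotope mass balance: δ_bulk = Σ fᵢ·δᵢ.
-42.7 = 0.408×(-34.6) + 0.377×(-46.4) + 0.215×δ_C
0.215·δ_C = -42.7 − (-31.610) = -11.090
δ_C = -11.090 / 0.215 = -51.58‰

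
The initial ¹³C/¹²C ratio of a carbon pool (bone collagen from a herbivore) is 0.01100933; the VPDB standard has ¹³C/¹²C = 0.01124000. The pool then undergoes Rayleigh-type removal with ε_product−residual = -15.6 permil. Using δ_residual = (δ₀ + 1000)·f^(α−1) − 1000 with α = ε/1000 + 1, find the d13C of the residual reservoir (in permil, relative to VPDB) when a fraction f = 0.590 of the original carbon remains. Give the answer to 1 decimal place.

δ₀ = (0.01100933/0.01124000 − 1)×1000 = (0.979478 − 1)×1000 = -20.522 permil
α − 1 = ε/1000 = -0.0156
f^(α−1) = 0.590^(-0.0156) = 1.008265
δ_res = (-20.522 + 1000) × 1.008265 − 1000 = 987.573 − 1000 = -12.43 permil

-12.4 permil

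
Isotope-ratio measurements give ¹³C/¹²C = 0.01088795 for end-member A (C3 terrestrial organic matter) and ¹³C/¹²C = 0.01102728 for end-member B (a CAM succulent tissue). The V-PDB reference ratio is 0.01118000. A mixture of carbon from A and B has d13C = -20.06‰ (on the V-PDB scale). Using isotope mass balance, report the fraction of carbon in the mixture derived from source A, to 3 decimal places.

0.514

δ_A = (0.01088795/0.01118000 − 1)×1000 = (0.973877 − 1)×1000 = -26.123‰
δ_B = (0.01102728/0.01118000 − 1)×1000 = (0.986340 − 1)×1000 = -13.660‰
f_A = (δ_mix − δ_B)/(δ_A − δ_B) = (-20.06 − (-13.660))/(-26.123 − (-13.660))
f_A = -6.400 / -12.462 = 0.5135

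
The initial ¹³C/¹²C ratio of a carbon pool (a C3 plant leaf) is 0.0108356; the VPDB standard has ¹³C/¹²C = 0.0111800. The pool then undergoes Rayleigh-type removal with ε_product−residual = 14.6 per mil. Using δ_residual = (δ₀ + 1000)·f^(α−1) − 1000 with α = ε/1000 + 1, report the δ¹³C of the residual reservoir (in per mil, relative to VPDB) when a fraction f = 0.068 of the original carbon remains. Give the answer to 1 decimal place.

δ₀ = (0.0108356/0.0111800 − 1)×1000 = (0.969195 − 1)×1000 = -30.805 per mil
α − 1 = ε/1000 = 0.0146
f^(α−1) = 0.068^(0.0146) = 0.961512
δ_res = (-30.805 + 1000) × 0.961512 − 1000 = 931.892 − 1000 = -68.11 per mil

-68.1 per mil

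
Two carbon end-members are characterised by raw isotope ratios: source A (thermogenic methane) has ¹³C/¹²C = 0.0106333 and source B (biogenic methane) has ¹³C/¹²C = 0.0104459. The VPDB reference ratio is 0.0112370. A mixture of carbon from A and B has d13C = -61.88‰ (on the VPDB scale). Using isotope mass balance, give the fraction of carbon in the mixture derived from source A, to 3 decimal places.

0.511

δ_A = (0.0106333/0.0112370 − 1)×1000 = (0.946276 − 1)×1000 = -53.724‰
δ_B = (0.0104459/0.0112370 − 1)×1000 = (0.929599 − 1)×1000 = -70.401‰
f_A = (δ_mix − δ_B)/(δ_A − δ_B) = (-61.88 − (-70.401))/(-53.724 − (-70.401))
f_A = 8.521 / 16.677 = 0.5110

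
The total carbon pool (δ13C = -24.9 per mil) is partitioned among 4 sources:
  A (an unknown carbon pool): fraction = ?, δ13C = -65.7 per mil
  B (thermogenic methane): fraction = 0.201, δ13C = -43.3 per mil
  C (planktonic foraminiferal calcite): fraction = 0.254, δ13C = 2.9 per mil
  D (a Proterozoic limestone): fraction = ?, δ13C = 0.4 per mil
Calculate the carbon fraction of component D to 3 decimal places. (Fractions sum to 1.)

0.286

Let f_D and f_A be the unknown fractions; fractions sum to 1 so f_D + f_A = 0.545.
Mass balance: Σ fᵢ·δᵢ = δ_bulk ⇒ f_D·(0.4) + f_A·(-65.7) = -24.9 − (-7.967) = -16.933
Substitute f_A = 0.545 − f_D:
f_D·(0.4 − -65.7) = -16.933 − 0.545×(-65.7) = 18.873
f_D = 18.873 / 66.1 = 0.2855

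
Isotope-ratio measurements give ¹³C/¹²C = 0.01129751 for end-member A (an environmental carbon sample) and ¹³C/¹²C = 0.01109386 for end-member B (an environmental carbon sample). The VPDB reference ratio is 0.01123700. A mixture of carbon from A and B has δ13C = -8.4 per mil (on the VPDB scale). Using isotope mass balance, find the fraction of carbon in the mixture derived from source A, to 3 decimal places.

0.239

δ_A = (0.01129751/0.01123700 − 1)×1000 = (1.005385 − 1)×1000 = 5.385 per mil
δ_B = (0.01109386/0.01123700 − 1)×1000 = (0.987262 − 1)×1000 = -12.738 per mil
f_A = (δ_mix − δ_B)/(δ_A − δ_B) = (-8.4 − (-12.738))/(5.385 − (-12.738))
f_A = 4.338 / 18.123 = 0.2394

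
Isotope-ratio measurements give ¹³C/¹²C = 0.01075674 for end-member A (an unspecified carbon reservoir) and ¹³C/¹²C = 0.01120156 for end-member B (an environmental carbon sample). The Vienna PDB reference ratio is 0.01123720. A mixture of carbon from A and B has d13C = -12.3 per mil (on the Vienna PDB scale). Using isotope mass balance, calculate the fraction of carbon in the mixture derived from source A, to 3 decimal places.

δ_A = (0.01075674/0.01123720 − 1)×1000 = (0.957244 − 1)×1000 = -42.756 per mil
δ_B = (0.01120156/0.01123720 − 1)×1000 = (0.996828 − 1)×1000 = -3.172 per mil
f_A = (δ_mix − δ_B)/(δ_A − δ_B) = (-12.3 − (-3.172))/(-42.756 − (-3.172))
f_A = -9.128 / -39.585 = 0.2306

0.231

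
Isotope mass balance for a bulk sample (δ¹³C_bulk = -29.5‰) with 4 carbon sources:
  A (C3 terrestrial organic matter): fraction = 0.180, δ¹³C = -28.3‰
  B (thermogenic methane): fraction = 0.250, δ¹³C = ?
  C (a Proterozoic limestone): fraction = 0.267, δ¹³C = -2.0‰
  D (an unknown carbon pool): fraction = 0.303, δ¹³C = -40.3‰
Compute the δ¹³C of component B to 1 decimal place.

-46.6‰

Isotope mass balance: δ_bulk = Σ fᵢ·δᵢ.
-29.5 = 0.180×(-28.3) + 0.250×δ_B + 0.267×(-2.0) + 0.303×(-40.3)
0.250·δ_B = -29.5 − (-17.839) = -11.661
δ_B = -11.661 / 0.250 = -46.64‰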